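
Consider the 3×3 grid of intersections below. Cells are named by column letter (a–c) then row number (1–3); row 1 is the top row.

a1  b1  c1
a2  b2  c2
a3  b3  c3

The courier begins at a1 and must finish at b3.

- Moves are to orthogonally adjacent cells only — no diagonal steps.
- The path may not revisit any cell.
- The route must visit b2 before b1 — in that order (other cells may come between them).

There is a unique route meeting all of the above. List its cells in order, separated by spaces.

a1 a2 b2 b1 c1 c2 c3 b3

The waypoints must appear in the order b2, b1, with no cell reused.
Route from a1: down 1 to a2, right 1 to b2, up 1 to b1, right 1 to c1, down 2 to c3, left 1 to b3 — 7 moves in all.
Check: order respected (b2 at step 2, b1 at step 3).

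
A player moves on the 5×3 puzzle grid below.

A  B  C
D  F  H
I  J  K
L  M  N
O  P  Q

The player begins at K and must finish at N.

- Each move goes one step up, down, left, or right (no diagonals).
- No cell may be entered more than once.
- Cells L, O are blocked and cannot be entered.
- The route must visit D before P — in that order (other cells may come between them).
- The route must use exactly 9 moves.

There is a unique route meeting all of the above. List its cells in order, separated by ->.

K -> H -> F -> D -> I -> J -> M -> P -> Q -> N

The waypoints must appear in the order D, P, with no cell reused.
Route from K: up to H, 2× left (reaching D), down to I, right to J, 2× down (reaching P), right to Q, up to N — 9 moves in all.
Check: order respected (D at step 3, P at step 7); 9 moves as required.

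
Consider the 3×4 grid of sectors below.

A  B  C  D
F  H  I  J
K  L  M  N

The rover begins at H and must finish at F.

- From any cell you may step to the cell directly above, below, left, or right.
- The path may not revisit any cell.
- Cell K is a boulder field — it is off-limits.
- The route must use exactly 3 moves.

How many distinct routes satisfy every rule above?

1

Need simple routes of exactly 3 moves from H to F (Manhattan distance 1, so 1 moves are spent on a detour and 1 undoing it).
Enumerating: H B A F.
That gives 1 route.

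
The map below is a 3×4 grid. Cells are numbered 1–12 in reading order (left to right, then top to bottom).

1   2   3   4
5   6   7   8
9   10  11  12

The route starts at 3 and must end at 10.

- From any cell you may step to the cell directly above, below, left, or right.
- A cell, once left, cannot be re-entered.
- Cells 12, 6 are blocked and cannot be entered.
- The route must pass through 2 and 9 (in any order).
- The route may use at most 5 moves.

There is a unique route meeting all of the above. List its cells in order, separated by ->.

Any route must reach 2 and 9 and still end at 10 within 5 moves, so the order of the required stops is forced.
Route from 3: 2× left (reaching 1), 2× down (reaching 9), right to 10 — 5 moves in all.
Check: all required cells visited; 5 ≤ 5 moves.

3 -> 2 -> 1 -> 5 -> 9 -> 10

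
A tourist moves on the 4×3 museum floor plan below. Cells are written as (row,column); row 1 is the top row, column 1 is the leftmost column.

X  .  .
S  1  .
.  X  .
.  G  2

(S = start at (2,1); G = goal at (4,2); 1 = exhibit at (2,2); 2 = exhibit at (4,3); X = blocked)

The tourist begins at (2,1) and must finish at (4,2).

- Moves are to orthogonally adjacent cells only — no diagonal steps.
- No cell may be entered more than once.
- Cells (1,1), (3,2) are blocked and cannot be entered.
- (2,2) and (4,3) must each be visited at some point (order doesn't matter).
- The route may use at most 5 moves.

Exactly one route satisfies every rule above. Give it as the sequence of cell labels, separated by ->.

The budget equals the shortest possible length, so every move has to be on a shortest route through the required cells.
Route from (2,1): right 2 to (2,3), down 2 to (4,3), left 1 to (4,2) — 5 moves in all.
Check: all required cells visited; 5 ≤ 5 moves.

(2,1) -> (2,2) -> (2,3) -> (3,3) -> (4,3) -> (4,2)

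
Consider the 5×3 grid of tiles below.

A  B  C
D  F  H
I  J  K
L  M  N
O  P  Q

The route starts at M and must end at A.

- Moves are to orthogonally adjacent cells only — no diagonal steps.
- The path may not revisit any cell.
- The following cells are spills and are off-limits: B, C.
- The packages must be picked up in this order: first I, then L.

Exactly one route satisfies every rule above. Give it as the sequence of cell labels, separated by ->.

M -> J -> I -> L -> O -> P -> Q -> N -> K -> H -> F -> D -> A

The waypoints must appear in the order I, L, with no cell reused.
Route from M: up to J, left to I, 2× down (reaching O), 2× right (reaching Q), 3× up (reaching H), 2× left (reaching D), up to A — 12 moves in all.
Check: order respected (I at step 2, L at step 3).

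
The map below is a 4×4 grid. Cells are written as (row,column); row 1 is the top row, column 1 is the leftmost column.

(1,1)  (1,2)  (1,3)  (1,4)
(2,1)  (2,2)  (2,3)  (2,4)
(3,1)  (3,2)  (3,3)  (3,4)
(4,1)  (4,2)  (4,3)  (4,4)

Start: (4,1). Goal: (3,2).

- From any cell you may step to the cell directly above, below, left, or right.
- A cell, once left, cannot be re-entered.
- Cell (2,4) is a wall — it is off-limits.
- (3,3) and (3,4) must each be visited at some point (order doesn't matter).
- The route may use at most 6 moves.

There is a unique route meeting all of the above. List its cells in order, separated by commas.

Any route must reach (3,3) and (3,4) and still end at (3,2) within 6 moves, so the order of the required stops is forced.
Route from (4,1): 3× right (reaching (4,4)), up to (3,4), 2× left (reaching (3,2)) — 6 moves in all.
Check: all required cells visited; 6 ≤ 6 moves.

(4,1), (4,2), (4,3), (4,4), (3,4), (3,3), (3,2)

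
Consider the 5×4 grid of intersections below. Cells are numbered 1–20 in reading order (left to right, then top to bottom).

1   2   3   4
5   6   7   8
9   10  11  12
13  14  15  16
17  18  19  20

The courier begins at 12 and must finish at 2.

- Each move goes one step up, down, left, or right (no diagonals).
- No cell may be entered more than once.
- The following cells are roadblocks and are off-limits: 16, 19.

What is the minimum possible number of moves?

4

The Manhattan distance from 12 to 2 is |3−1| + |4−2| = 4, so at least 4 moves are needed.
A route of 4 moves achieves this: 12 → 8 → 4 → 3 → 2.
Since 4 matches the lower bound, it is optimal.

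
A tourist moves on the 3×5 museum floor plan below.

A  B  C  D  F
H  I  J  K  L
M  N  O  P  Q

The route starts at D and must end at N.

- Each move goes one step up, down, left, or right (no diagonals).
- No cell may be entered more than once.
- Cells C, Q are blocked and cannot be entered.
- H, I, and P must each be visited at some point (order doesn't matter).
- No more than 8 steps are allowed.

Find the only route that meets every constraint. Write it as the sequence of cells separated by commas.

D, K, P, O, J, I, H, M, N

The budget equals the shortest possible length, so every move has to be on a shortest route through the required cells.
Route from D: 2× down (reaching P), left to O, up to J, 2× left (reaching H), down to M, right to N — 8 moves in all.
Check: all required cells visited; 8 ≤ 8 moves.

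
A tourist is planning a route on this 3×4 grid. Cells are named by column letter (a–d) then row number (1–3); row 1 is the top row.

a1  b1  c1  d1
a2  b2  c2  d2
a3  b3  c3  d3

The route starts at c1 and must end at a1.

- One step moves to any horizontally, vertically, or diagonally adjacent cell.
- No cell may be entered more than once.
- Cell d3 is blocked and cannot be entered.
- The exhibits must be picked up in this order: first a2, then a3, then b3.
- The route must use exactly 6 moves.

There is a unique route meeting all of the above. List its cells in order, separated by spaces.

The waypoints must appear in the order a2, a3, b3, with no cell reused.
Route from c1: left 1 to b1, down-left 1 to a2, down 1 to a3, right 1 to b3, up 1 to b2, up-left 1 to a1 — 6 moves in all.
Check: order respected (a2 at step 2, a3 at step 3, b3 at step 4); 6 moves as required.

c1 b1 a2 a3 b3 b2 a1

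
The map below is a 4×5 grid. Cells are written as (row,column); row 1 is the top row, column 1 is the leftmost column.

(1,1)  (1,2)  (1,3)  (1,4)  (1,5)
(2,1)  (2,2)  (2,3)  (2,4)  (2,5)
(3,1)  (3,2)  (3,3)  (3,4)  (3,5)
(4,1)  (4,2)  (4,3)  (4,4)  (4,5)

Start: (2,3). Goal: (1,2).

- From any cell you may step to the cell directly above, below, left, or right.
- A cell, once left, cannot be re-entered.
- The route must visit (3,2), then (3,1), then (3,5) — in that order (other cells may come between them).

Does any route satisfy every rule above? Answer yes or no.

One route that works: (2,3) → (3,3) → (3,2) → (3,1) → (4,1) → (4,2) → (4,3) → (4,4) → (3,4) → (3,5) → (2,5) → (1,5) → (1,4) → (1,3) → (1,2).

yes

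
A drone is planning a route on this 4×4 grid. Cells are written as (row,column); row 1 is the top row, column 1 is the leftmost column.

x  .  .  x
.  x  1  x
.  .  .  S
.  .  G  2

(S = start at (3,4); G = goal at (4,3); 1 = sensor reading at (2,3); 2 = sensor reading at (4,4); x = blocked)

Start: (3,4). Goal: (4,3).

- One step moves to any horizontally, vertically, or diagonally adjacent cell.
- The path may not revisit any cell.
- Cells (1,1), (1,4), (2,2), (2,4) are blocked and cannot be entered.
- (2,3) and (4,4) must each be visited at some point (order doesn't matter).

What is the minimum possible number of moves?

Any route passes through (2,3) and (4,4) in some order between (3,4) and (4,3). Summing Chebyshev distances along each leg and taking the cheapest ordering ((3,4) → (2,3) → (4,4) → (4,3)) gives a lower bound of 1 + 2 + 1 = 4 moves.
A route of 4 moves achieves this: (3,4) → (2,3) → (3,3) → (4,4) → (4,3).
Since 4 matches the lower bound, it is optimal.

4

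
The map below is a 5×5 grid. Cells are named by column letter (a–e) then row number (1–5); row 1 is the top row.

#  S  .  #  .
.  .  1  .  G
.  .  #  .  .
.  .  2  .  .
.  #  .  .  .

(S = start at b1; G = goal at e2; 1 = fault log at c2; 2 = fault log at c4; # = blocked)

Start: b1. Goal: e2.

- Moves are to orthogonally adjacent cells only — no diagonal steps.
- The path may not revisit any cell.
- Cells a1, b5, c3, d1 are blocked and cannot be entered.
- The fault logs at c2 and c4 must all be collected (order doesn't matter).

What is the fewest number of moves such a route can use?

10

Any route passes through c2 and c4 in some order between b1 and e2. Summing Manhattan distances along each leg and taking the cheapest ordering (b1 → c2 → c4 → e2) gives a lower bound of 2 + 2 + 4 = 8 moves.
That bound ignores the blocked cells. Measuring each leg by the fewest moves that actually steer around them (b1→c2: 2; c2→c4: 4; c4→e2: 4) raises the lower bound to 10.
A route of 10 moves exists: b1 → c1 → c2 → b2 → b3 → b4 → c4 → d4 → d3 → d2 → e2.
Since 10 matches that lower bound, it is optimal.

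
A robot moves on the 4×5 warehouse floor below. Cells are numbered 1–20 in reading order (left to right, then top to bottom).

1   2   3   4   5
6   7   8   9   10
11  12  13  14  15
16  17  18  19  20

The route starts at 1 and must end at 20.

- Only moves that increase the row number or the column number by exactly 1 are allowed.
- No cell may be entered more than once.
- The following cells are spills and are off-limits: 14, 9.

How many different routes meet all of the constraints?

11

A right/down-only route from 1 to 20 makes exactly 3 down-moves and 4 right-moves in some order.
With no other constraints that would be C(7,3) = 35 routes.
Subtract routes through each blocked cell (inclusion–exclusion for overlaps): − through 9: 12 − through 14: 20 + through 9&14: 8 → 11.
That gives 11 routes.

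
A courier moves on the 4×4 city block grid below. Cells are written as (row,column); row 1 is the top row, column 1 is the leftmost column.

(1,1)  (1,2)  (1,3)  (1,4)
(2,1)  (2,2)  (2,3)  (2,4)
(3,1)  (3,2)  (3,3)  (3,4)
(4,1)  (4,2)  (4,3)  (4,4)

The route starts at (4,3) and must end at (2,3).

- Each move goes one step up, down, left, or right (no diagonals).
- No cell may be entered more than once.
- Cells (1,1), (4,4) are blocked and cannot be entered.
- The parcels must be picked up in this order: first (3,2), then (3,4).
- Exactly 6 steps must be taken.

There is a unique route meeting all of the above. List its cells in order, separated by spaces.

The waypoints must appear in the order (3,2), (3,4), with no cell reused.
Route from (4,3): left to (4,2), up to (3,2), 2× right (reaching (3,4)), up to (2,4), left to (2,3) — 6 moves in all.
Check: order respected ((3,2) at step 2, (3,4) at step 4); 6 moves as required.

(4,3) (4,2) (3,2) (3,3) (3,4) (2,4) (2,3)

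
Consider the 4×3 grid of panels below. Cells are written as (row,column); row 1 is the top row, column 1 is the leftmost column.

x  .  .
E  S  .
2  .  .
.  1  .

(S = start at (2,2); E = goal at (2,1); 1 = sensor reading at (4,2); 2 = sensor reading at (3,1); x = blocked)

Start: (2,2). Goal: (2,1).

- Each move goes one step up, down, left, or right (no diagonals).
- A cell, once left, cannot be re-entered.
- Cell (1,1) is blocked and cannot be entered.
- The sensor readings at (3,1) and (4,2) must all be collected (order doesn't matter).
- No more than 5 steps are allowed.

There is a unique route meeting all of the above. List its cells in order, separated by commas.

Any route must reach (3,1) and (4,2) and still end at (2,1) within 5 moves, so the order of the required stops is forced.
Route from (2,2): down 2 to (4,2), left 1 to (4,1), up 2 to (2,1) — 5 moves in all.
Check: all required cells visited; 5 ≤ 5 moves.

(2,2), (3,2), (4,2), (4,1), (3,1), (2,1)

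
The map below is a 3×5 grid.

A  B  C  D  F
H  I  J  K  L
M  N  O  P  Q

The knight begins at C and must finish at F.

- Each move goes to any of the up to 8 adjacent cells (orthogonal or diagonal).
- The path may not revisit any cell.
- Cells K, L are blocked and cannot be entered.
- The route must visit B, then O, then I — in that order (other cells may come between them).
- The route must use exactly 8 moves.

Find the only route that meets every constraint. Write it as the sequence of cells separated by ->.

C -> B -> H -> N -> O -> I -> J -> D -> F

The waypoints must appear in the order B, O, I, with no cell reused.
Route from C: left to B, down-left to H, down-right to N, right to O, up-left to I, right to J, up-right to D, right to F — 8 moves in all.
Check: order respected (B at step 1, O at step 4, I at step 5); 8 moves as required.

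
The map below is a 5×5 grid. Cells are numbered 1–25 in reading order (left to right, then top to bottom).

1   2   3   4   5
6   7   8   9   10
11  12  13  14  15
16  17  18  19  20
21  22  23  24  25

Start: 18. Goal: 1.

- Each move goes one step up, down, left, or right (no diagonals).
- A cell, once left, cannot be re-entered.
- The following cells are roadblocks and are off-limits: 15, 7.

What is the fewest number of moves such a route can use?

5

The Manhattan distance from 18 to 1 is |4−1| + |3−1| = 5, so at least 5 moves are needed.
A route of 5 moves achieves this: 18 → 13 → 8 → 3 → 2 → 1.
Since 5 matches the lower bound, it is optimal.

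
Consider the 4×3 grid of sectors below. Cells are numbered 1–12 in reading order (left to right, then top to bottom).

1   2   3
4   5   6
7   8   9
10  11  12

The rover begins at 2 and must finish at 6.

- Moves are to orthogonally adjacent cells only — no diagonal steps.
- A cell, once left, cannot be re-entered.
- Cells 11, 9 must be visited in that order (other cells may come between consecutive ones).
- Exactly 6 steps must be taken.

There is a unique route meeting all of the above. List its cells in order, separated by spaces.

The waypoints must appear in the order 11, 9, with no cell reused.
Route from 2: 3× down (reaching 11), right to 12, 2× up (reaching 6) — 6 moves in all.
Check: order respected (11 at step 3, 9 at step 5); 6 moves as required.

2 5 8 11 12 9 6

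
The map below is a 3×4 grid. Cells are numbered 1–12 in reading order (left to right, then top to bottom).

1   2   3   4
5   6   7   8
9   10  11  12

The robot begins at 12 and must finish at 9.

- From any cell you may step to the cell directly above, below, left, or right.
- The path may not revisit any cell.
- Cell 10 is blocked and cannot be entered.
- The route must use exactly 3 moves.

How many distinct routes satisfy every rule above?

0

Need simple routes of exactly 3 moves from 12 to 9 (Manhattan distance 3, so 0 moves are spent on a detour and 0 undoing it).
No route satisfies every constraint, so the count is 0.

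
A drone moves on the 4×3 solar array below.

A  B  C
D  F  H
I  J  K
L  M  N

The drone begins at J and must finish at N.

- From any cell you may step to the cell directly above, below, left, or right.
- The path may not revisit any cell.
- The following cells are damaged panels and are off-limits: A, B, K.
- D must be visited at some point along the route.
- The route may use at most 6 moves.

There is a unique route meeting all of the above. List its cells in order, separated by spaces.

J F D I L M N

Any route must reach D and still end at N within 6 moves, so the order of the required stops is forced.
Route from J: up to F, left to D, 2× down (reaching L), 2× right (reaching N) — 6 moves in all.
Check: all required cells visited; 6 ≤ 6 moves.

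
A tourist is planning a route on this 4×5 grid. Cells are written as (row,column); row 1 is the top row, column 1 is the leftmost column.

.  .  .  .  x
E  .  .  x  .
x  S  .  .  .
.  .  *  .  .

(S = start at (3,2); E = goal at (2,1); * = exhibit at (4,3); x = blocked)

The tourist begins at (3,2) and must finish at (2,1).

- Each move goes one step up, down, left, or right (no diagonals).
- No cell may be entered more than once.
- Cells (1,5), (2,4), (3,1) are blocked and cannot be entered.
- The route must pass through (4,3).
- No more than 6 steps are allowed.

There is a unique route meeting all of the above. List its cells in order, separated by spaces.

(3,2) (4,2) (4,3) (3,3) (2,3) (2,2) (2,1)

The budget equals the shortest possible length, so every move has to be on a shortest route through the required cells.
Route from (3,2): down 1 to (4,2), right 1 to (4,3), up 2 to (2,3), left 2 to (2,1) — 6 moves in all.
Check: all required cells visited; 6 ≤ 6 moves.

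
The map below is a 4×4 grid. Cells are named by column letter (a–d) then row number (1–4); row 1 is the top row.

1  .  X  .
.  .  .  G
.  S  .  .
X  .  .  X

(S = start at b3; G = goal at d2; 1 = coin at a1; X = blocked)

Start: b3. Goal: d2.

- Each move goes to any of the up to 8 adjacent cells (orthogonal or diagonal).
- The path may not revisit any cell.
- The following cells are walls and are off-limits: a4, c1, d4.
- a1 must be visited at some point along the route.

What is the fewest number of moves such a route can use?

5

Any route passes through a1 somewhere between b3 and d2. Summing Chebyshev distances along the two legs (b3 → a1 → d2) gives a lower bound of 2 + 3 = 5 moves.
A route of 5 moves achieves this: b3 → a2 → a1 → b1 → c2 → d2.
Since 5 matches the lower bound, it is optimal.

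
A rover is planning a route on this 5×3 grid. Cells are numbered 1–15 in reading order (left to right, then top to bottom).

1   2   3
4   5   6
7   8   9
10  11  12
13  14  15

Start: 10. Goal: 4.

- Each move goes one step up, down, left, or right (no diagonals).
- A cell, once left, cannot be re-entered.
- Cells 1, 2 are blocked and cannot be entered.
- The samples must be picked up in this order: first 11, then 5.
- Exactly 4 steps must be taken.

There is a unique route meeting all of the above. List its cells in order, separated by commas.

10, 11, 8, 5, 4

The waypoints must appear in the order 11, 5, with no cell reused.
Route from 10: right 1 to 11, up 2 to 5, left 1 to 4 — 4 moves in all.
Check: order respected (11 at step 1, 5 at step 3); 4 moves as required.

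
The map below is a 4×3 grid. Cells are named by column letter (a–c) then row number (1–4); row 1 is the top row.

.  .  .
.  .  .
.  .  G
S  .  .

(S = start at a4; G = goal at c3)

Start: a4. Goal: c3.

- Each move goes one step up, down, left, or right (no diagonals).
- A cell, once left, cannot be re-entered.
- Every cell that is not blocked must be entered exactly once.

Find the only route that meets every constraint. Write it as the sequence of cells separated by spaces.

Need to visit all 12 open cells exactly once, starting at a4 and ending at c3.
Route from a4: 3× up (reaching a1), 2× right (reaching c1), down to c2, left to b2, 2× down (reaching b4), right to c4, up to c3 — 11 moves in all.
Check: all 12 open cells covered.

a4 a3 a2 a1 b1 c1 c2 b2 b3 b4 c4 c3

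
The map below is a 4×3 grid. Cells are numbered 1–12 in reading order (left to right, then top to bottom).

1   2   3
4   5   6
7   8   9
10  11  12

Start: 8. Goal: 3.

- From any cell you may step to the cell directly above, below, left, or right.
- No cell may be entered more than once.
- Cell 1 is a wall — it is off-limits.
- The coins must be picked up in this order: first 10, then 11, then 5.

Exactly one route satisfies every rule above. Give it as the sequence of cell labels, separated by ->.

The waypoints must appear in the order 10, 11, 5, with no cell reused.
Route from 8: left to 7, down to 10, 2× right (reaching 12), 2× up (reaching 6), left to 5, up to 2, right to 3 — 9 moves in all.
Check: order respected (10 at step 2, 11 at step 3, 5 at step 7).

8 -> 7 -> 10 -> 11 -> 12 -> 9 -> 6 -> 5 -> 2 -> 3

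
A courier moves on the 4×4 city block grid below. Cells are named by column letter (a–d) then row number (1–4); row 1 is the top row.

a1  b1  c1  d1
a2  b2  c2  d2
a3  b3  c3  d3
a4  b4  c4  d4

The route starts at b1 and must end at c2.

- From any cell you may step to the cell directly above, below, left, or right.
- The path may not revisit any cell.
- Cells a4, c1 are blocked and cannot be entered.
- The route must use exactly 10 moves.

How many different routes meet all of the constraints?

Need simple routes of exactly 10 moves from b1 to c2 (Manhattan distance 2, so 4 moves are spent on a detour and 4 undoing it).
Branch systematically from the start, pruning whenever the remaining move budget drops below the Manhattan distance to c2 or differs from it in parity. Grouping the completions by first move — via b2: 4; via a1: 8 — and summing: 4 + 8 = 12.
That gives 12 routes.

12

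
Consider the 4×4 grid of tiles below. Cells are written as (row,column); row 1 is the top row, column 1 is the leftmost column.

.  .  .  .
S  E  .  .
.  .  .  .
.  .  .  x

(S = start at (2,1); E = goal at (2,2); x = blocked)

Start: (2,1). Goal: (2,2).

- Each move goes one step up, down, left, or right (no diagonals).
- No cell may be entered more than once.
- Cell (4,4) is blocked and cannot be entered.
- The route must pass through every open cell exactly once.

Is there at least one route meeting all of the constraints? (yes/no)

Colour the cells like a checkerboard: each orthogonal step flips colour, so a Hamiltonian route alternates colours. Here there are 7 cells of one colour and 8 of the other, with start on the opposite colour to the goal — the counts and endpoints can't be arranged into an alternating sequence of length 15, so no Hamiltonian route exists.

no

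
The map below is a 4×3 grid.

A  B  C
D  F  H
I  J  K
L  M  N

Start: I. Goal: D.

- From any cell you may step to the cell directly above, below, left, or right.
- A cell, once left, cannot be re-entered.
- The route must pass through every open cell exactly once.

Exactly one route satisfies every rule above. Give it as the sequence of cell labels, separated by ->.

I -> L -> M -> N -> K -> J -> F -> H -> C -> B -> A -> D

Need to visit all 12 open cells exactly once, starting at I and ending at D.
Cell A has only two open neighbours (D and B), so the path must pass straight through it: one of those is the cell it's entered from and the other is where it exits.
Route from I: down 1 to L, right 2 to N, up 1 to K, left 1 to J, up 1 to F, right 1 to H, up 1 to C, left 2 to A, down 1 to D — 11 moves in all.
Check: all 12 open cells covered.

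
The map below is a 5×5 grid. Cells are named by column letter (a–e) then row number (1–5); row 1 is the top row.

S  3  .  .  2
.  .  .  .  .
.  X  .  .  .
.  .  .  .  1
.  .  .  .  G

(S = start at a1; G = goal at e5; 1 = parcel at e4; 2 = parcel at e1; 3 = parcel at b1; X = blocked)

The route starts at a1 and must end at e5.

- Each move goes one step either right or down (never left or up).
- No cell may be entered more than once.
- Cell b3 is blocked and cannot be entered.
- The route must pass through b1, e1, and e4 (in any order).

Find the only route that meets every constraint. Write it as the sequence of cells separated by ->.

a1 -> b1 -> c1 -> d1 -> e1 -> e2 -> e3 -> e4 -> e5

Moves only go right or down, so the column and row indices never decrease.
Route from a1: 4× right (reaching e1), 4× down (reaching e5) — 8 moves in all.
Check: all required cells visited.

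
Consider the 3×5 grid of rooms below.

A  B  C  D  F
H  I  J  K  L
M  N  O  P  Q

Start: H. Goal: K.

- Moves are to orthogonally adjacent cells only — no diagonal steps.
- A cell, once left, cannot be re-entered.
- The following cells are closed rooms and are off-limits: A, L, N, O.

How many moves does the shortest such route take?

3

The Manhattan distance from H to K is |2−2| + |1−4| = 3, so at least 3 moves are needed.
A route of 3 moves achieves this: H → I → J → K.
Since 3 matches the lower bound, it is optimal.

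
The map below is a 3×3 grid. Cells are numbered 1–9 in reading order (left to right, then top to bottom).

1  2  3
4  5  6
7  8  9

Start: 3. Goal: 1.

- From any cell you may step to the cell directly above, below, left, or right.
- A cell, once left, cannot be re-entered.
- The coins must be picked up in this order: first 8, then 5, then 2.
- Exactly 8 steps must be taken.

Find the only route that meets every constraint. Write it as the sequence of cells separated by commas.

3, 6, 9, 8, 7, 4, 5, 2, 1

The waypoints must appear in the order 8, 5, 2, with no cell reused.
Route from 3: down 2 to 9, left 2 to 7, up 1 to 4, right 1 to 5, up 1 to 2, left 1 to 1 — 8 moves in all.
Check: order respected (8 at step 3, 5 at step 6, 2 at step 7); 8 moves as required.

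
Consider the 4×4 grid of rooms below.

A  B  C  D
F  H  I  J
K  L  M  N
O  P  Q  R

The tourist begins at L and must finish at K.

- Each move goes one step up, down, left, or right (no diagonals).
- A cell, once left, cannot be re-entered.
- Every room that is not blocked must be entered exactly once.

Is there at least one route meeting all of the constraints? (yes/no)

yes

One route that works: L → H → F → A → B → C → D → J → I → M → N → R → Q → P → O → K.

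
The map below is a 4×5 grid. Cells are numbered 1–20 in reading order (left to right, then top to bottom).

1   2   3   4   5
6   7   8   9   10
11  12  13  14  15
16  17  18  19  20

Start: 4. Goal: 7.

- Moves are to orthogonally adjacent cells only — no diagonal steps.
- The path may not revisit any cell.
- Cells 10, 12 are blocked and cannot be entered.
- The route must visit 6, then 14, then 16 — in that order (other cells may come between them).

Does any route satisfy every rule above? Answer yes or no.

no

Ignoring the required order, 28 revisit-free routes from 4 to 7 pass through all of 6, 14, and 16; the waypoint orders that occur are 14 → 16 → 6 (23); 6 → 16 → 14 (5) — never 6 → 14 → 16.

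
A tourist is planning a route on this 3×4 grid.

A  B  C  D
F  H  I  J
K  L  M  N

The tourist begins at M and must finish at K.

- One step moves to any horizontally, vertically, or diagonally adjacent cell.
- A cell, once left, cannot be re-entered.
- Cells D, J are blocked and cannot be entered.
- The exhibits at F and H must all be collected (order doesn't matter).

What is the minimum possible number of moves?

Any route passes through F and H in some order between M and K. Summing Chebyshev distances along each leg and taking the cheapest ordering (M → H → F → K) gives a lower bound of 1 + 1 + 1 = 3 moves.
A route of 3 moves achieves this: M → H → F → K.
Since 3 matches the lower bound, it is optimal.

3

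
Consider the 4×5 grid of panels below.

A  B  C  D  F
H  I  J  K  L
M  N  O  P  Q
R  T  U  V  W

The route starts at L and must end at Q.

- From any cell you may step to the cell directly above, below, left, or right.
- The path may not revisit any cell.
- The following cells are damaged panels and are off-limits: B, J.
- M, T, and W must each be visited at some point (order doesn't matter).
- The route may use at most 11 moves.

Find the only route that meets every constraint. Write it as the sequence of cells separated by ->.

L -> K -> P -> O -> N -> M -> R -> T -> U -> V -> W -> Q

Any route must reach M, T, and W and still end at Q within 11 moves, so the order of the required stops is forced.
Route from L: left to K, down to P, 3× left (reaching M), down to R, 4× right (reaching W), up to Q — 11 moves in all.
Check: all required cells visited; 11 ≤ 11 moves.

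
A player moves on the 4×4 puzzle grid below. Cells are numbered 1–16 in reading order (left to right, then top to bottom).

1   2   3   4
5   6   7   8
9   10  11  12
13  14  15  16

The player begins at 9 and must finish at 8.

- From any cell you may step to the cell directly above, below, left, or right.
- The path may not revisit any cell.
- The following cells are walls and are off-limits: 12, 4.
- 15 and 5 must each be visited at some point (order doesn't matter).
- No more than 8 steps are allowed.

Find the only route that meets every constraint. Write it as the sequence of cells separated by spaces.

The budget equals the shortest possible length, so every move has to be on a shortest route through the required cells.
Route from 9: up 1 to 5, right 1 to 6, down 2 to 14, right 1 to 15, up 2 to 7, right 1 to 8 — 8 moves in all.
Check: all required cells visited; 8 ≤ 8 moves.

9 5 6 10 14 15 11 7 8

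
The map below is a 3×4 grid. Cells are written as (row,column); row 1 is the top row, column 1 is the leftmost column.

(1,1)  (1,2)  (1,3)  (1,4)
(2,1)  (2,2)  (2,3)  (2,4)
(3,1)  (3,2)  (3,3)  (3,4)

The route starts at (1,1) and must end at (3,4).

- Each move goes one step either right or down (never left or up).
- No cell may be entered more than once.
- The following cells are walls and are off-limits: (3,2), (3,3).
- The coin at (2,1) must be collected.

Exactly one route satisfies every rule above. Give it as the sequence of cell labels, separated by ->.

(1,1) -> (2,1) -> (2,2) -> (2,3) -> (2,4) -> (3,4)

Moves only go right or down, so the column and row indices never decrease.
Route from (1,1): down 1 to (2,1), right 3 to (2,4), down 1 to (3,4) — 5 moves in all.
Check: all required cells visited.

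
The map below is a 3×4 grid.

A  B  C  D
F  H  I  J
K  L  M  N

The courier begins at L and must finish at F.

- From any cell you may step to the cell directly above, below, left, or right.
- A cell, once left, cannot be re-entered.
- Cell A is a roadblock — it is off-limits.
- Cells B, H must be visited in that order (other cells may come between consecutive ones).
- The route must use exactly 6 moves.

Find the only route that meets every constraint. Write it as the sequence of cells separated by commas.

The waypoints must appear in the order B, H, with no cell reused.
Route from L: right 1 to M, up 2 to C, left 1 to B, down 1 to H, left 1 to F — 6 moves in all.
Check: order respected (B at step 4, H at step 5); 6 moves as required.

L, M, I, C, B, H, F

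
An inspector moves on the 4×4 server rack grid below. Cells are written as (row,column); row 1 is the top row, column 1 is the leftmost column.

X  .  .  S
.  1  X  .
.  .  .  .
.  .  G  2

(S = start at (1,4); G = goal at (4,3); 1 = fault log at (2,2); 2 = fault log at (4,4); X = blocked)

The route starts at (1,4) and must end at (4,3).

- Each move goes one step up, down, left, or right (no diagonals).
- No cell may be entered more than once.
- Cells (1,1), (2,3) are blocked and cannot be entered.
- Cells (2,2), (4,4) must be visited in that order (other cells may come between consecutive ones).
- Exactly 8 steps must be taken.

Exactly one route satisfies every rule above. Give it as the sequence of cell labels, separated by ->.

The waypoints must appear in the order (2,2), (4,4), with no cell reused.
Route from (1,4): left 2 to (1,2), down 2 to (3,2), right 2 to (3,4), down 1 to (4,4), left 1 to (4,3) — 8 moves in all.
Check: order respected (1 at step 3, 2 at step 7); 8 moves as required.

(1,4) -> (1,3) -> (1,2) -> (2,2) -> (3,2) -> (3,3) -> (3,4) -> (4,4) -> (4,3)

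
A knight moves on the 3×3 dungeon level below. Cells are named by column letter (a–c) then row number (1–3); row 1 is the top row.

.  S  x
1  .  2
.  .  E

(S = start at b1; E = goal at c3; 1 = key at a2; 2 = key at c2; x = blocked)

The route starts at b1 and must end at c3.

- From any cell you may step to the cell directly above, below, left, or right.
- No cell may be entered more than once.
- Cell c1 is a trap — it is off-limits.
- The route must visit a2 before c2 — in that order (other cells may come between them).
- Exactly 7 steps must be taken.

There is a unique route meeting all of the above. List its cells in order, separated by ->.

b1 -> a1 -> a2 -> a3 -> b3 -> b2 -> c2 -> c3

The waypoints must appear in the order a2, c2, with no cell reused.
Route from b1: left to a1, 2× down (reaching a3), right to b3, up to b2, right to c2, down to c3 — 7 moves in all.
Check: order respected (1 at step 2, 2 at step 6); 7 moves as required.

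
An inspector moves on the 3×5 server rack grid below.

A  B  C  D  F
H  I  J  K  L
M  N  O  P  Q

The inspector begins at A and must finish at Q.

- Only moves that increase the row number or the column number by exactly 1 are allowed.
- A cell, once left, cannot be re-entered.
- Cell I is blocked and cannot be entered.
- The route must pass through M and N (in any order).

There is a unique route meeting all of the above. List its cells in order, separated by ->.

A -> H -> M -> N -> O -> P -> Q

Moves only go right or down, so the column and row indices never decrease.
Route from A: down 2 to M, right 4 to Q — 6 moves in all.
Check: all required cells visited.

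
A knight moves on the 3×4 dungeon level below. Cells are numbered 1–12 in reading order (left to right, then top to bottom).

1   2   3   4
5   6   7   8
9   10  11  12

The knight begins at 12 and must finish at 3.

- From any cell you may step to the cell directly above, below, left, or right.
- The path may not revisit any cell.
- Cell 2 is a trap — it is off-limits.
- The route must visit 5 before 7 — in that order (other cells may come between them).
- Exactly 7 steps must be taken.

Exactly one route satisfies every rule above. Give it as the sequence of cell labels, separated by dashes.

12 - 11 - 10 - 9 - 5 - 6 - 7 - 3

The waypoints must appear in the order 5, 7, with no cell reused.
Route from 12: left 3 to 9, up 1 to 5, right 2 to 7, up 1 to 3 — 7 moves in all.
Check: order respected (5 at step 4, 7 at step 6); 7 moves as required.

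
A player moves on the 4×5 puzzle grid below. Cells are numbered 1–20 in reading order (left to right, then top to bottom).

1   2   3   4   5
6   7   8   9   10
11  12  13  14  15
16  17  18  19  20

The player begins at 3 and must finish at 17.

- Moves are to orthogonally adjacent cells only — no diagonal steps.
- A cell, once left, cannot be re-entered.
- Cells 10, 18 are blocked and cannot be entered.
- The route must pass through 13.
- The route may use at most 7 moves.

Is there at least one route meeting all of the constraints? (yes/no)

yes

One route that works: 3 → 8 → 13 → 12 → 17.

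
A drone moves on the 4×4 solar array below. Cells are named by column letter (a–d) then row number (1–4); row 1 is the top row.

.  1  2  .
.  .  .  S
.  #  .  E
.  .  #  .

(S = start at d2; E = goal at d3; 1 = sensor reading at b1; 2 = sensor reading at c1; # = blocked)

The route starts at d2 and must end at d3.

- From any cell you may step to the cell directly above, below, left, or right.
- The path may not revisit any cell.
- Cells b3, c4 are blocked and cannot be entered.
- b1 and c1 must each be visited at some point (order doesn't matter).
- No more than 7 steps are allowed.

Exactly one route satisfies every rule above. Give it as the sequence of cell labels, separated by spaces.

d2 d1 c1 b1 b2 c2 c3 d3

The 7-move cap with required stops at b1, c1 leaves no slack for detours.
Route from d2: up to d1, 2× left (reaching b1), down to b2, right to c2, down to c3, right to d3 — 7 moves in all.
Check: all required cells visited; 7 ≤ 7 moves.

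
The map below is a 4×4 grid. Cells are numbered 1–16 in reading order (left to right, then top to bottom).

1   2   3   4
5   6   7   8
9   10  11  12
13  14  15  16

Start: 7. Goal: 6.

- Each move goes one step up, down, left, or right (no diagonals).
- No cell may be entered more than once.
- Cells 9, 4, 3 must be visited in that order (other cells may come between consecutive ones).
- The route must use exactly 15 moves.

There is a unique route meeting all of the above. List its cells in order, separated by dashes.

7 - 11 - 10 - 9 - 13 - 14 - 15 - 16 - 12 - 8 - 4 - 3 - 2 - 1 - 5 - 6

The waypoints must appear in the order 9, 4, 3, with no cell reused.
Route from 7: down 1 to 11, left 2 to 9, down 1 to 13, right 3 to 16, up 3 to 4, left 3 to 1, down 1 to 5, right 1 to 6 — 15 moves in all.
Check: order respected (9 at step 3, 4 at step 10, 3 at step 11); 15 moves as required.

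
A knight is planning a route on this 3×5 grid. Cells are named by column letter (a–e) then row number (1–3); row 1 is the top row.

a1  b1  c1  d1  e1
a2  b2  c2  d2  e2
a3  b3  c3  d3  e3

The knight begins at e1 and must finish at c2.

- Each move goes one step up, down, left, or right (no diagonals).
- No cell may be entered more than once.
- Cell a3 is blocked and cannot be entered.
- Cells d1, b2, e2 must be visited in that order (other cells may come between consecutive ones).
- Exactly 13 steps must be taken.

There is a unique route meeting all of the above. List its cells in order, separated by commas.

e1, d1, c1, b1, a1, a2, b2, b3, c3, d3, e3, e2, d2, c2

The waypoints must appear in the order d1, b2, e2, with no cell reused.
Route from e1: 4× left (reaching a1), down to a2, right to b2, down to b3, 3× right (reaching e3), up to e2, 2× left (reaching c2) — 13 moves in all.
Check: order respected (d1 at step 1, b2 at step 6, e2 at step 11); 13 moves as required.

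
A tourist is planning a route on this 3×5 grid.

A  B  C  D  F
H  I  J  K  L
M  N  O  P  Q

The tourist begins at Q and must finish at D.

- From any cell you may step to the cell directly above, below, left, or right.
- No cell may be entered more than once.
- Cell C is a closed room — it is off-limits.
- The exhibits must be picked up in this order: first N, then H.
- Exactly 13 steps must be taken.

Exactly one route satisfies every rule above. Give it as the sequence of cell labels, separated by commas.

Q, P, O, N, M, H, A, B, I, J, K, L, F, D

The waypoints must appear in the order N, H, with no cell reused.
Route from Q: left 4 to M, up 2 to A, right 1 to B, down 1 to I, right 3 to L, up 1 to F, left 1 to D — 13 moves in all.
Check: order respected (N at step 3, H at step 5); 13 moves as required.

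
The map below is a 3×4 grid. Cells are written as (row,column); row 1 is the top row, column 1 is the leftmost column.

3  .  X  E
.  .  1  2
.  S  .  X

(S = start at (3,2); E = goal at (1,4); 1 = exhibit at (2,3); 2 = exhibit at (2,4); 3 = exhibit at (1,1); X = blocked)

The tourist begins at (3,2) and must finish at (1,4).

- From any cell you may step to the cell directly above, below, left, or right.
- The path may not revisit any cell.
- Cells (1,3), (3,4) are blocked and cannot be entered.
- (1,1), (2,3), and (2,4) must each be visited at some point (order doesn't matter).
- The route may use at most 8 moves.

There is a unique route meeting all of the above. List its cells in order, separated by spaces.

(3,2) (3,1) (2,1) (1,1) (1,2) (2,2) (2,3) (2,4) (1,4)

The budget equals the shortest possible length, so every move has to be on a shortest route through the required cells.
Route from (3,2): left to (3,1), 2× up (reaching (1,1)), right to (1,2), down to (2,2), 2× right (reaching (2,4)), up to (1,4) — 8 moves in all.
Check: all required cells visited; 8 ≤ 8 moves.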